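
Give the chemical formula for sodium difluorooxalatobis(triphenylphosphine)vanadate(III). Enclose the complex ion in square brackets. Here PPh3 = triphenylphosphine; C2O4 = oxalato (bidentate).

Na[V(C2O4)F2(PPh3)2]

Ligands: 2 fluoro (F, -1), 2 triphenylphosphine (PPh3, neutral), 1 oxalato (C2O4, -2). Ligand charge sum = -4.
Charge balance with sodium (+1) requires 1 complex ion per 1 sodium.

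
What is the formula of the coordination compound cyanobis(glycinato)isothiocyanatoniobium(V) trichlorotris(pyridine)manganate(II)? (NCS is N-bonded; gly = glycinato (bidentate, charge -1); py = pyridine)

Cation [Nb…]: ligand charges -4, Nb(V) ⇒ ion charge 1+.
Anion [Mn…]: ligand charges -3, Mn(II) ⇒ ion charge 1−.

[Nb(CN)(gly)2(NCS)][MnCl3(py)3]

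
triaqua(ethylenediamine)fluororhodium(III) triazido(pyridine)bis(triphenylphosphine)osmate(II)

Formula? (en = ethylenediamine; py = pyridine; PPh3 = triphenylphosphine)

[Rh(en)F(H2O)3][Os(N3)3(PPh3)2(py)]2

Cation [Rh…]: ligand charges -1, Rh(III) ⇒ ion charge 2+.
Anion [Os…]: ligand charges -3, Os(II) ⇒ ion charge 1−.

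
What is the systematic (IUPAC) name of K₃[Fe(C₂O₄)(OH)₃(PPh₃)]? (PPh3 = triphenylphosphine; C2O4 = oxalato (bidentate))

potassium trihydroxooxalato(triphenylphosphine)ferrate(II)

The 3 potassium counter-ions carry a total charge of +3, so each complex ion is 3−.
Ligand charges: 1×triphenylphosphine (neutral), 1×oxalato (-2 each), 3×hydroxo (-1 each); total -5. So Fe + (-5) = 3−, giving Fe = +2.
The complex ion is anionic, so iron takes the -ate form ferrate(II).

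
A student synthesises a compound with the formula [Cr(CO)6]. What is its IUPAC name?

There is no counter-ion, so the complex is neutral overall.
Ligand charges: 6×carbonyl (neutral); total 0. So Cr + (0) = 0, giving Cr = 0.

hexacarbonylchromium(0)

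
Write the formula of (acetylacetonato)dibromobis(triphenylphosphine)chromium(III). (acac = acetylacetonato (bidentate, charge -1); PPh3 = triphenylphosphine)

[Cr(acac)Br2(PPh3)2]

Ligands: 1 acetylacetonato (acac, -1), 2 bromo (Br, -1), 2 triphenylphosphine (PPh3, neutral). Ligand charge sum = -3.
With Cr in oxidation state +3, the complex ion is [Cr...].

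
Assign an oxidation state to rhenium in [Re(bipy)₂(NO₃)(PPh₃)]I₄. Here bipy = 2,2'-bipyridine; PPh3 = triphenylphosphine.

4 iodide outside the brackets (-1 each) → the complex ion is 4+.
Ligand charges: 2×bipy neutral; 1×NO3 = -1; 1×PPh3 neutral; sum -1.
Re + (-1) = 4+ ⇒ Re is +5.

+5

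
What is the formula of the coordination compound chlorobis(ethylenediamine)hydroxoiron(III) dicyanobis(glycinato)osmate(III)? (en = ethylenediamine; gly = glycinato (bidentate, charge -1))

[FeCl(en)2(OH)][Os(CN)2(gly)2]

Cation [Fe…]: ligand charges -2, Fe(III) ⇒ ion charge 1+.
Anion [Os…]: ligand charges -4, Os(III) ⇒ ion charge 1−.
One 1+ cation balances one 1− anion.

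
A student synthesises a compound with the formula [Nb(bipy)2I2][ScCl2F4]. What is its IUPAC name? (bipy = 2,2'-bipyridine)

bis(2,2'-bipyridine)diiodoniobium(V) dichlorotetrafluoroscandate(III)

Both ions are complex: the cation is named first with the plain metal name, the anion second with the -ate form; each ion's ligands are alphabetised independently.
Scandium is always +3 in its complexes; the anion's ligand charges sum to -6, so the complex anion is 3−.
A 1:1 salt means the cation carries the equal and opposite charge, 3+.
Cation: ligand charges sum to -2; for the ion to be 3+, Nb = +5.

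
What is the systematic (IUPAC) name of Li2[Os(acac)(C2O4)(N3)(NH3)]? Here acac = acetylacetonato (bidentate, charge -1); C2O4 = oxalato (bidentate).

lithium (acetylacetonato)ammineazidooxalatoosmate(II)

The 2 lithium counter-ions carry a total charge of +2, so each complex ion is 2−.
Ligand charges: 1×azido (-1 each), 1×ammine (neutral), 1×acetylacetonato (-1 each), 1×oxalato (-2 each); total -4. So Os + (-4) = 2−, giving Os = +2.
Ligands are named alphabetically: acetylacetonato before ammine before azido before oxalato.
The complex ion is anionic, so osmium takes the -ate form osmate(II).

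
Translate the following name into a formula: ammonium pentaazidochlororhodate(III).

Ligands: 5 azido (N3, -1), 1 chloro (Cl, -1). Ligand charge sum = -6.
Charge balance with ammonium (+1) requires 1 complex ion per 3 ammonium.

(NH4)3[RhCl(N3)5]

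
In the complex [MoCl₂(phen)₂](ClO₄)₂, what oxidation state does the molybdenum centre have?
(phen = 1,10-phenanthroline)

2 perchlorate outside the brackets (-1 each) → the complex ion is 2+.
Ligand charges: 2×Cl = -2; 2×phen neutral; sum -2.
Mo + (-2) = 2+ ⇒ Mo is +4.

+4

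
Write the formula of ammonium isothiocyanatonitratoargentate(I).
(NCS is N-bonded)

Ligands: 1 isothiocyanato (NCS, -1), 1 nitrato (NO3, -1). Ligand charge sum = -2.
With Ag in oxidation state +1, the complex ion is [Ag...]^1−.
Charge balance with ammonium (+1) requires 1 complex ion per 1 ammonium.

NH4[Ag(NCS)(NO3)]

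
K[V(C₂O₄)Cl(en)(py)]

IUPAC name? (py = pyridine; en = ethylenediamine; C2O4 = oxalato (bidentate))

potassium chloro(ethylenediamine)oxalato(pyridine)vanadate(II)

The 1 potassium counter-ion carries a total charge of +1, so each complex ion is 1−.
Ligand charges: 1×chloro (-1 each), 1×pyridine (neutral), 1×ethylenediamine (neutral), 1×oxalato (-2 each); total -3. So V + (-3) = 1−, giving V = +2.
The complex ion is anionic, so vanadium takes the -ate form vanadate(II).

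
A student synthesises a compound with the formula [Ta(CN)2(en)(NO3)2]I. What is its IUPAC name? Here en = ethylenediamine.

dicyano(ethylenediamine)dinitratotantalum(V) iodide

The 1 iodide counter-ion carries a total charge of -1, so each complex ion is 1+.
Ligand charges: 1×ethylenediamine (neutral), 2×nitrato (-1 each), 2×cyano (-1 each); total -4. So Ta + (-4) = 1+, giving Ta = +5.
Ligands are named alphabetically: cyano before ethylenediamine before nitrato.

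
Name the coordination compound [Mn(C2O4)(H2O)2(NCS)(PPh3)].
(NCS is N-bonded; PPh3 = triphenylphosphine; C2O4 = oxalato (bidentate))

There is no counter-ion, so the complex is neutral overall.
Ligand charges: 1×isothiocyanato (-1 each), 1×triphenylphosphine (neutral), 1×oxalato (-2 each), 2×aqua (neutral); total -3. So Mn + (-3) = 0, giving Mn = +3.
Ligands are named alphabetically: aqua before isothiocyanato before oxalato before triphenylphosphine.

diaquaisothiocyanatooxalato(triphenylphosphine)manganese(III)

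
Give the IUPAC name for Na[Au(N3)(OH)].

The 1 sodium counter-ion carries a total charge of +1, so each complex ion is 1−.
Ligand charges: 1×hydroxo (-1 each), 1×azido (-1 each); total -2. So Au + (-2) = 1−, giving Au = +1.
The complex ion is anionic, so gold takes the -ate form aurate(I).

sodium azidohydroxoaurate(I)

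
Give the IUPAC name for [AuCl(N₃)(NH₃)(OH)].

There is no counter-ion, so the complex is neutral overall.
Ligand charges: 1×ammine (neutral), 1×hydroxo (-1 each), 1×azido (-1 each), 1×chloro (-1 each); total -3. So Au + (-3) = 0, giving Au = +3.
Ligands are named alphabetically: ammine before azido before chloro before hydroxo.

ammineazidochlorohydroxogold(III)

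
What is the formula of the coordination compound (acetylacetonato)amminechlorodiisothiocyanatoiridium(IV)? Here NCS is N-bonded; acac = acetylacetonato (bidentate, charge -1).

[Ir(acac)Cl(NCS)2(NH3)]

Ligands: 2 isothiocyanato (NCS, -1), 1 acetylacetonato (acac, -1), 1 ammine (NH3, neutral), 1 chloro (Cl, -1). Ligand charge sum = -4.
With Ir in oxidation state +4, the complex ion is [Ir...].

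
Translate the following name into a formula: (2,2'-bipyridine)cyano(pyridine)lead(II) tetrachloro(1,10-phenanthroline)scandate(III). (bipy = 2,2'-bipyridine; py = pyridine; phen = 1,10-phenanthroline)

Cation [Pb…]: ligand charges -1, Pb(II) ⇒ ion charge 1+.
Anion [Sc…]: ligand charges -4, Sc(III) ⇒ ion charge 1−.
One 1+ cation balances one 1− anion.

[Pb(bipy)(CN)(py)][ScCl4(phen)]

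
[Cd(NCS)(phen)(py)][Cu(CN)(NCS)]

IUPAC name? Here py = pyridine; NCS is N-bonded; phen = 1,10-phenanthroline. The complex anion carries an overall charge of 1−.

The complex anion is given as 1−; its ligand charges sum to -2, so Cu = +1.
A 1:1 salt means the cation carries the equal and opposite charge, 1+.
Cation: ligand charges sum to -1; for the ion to be 1+, Cd = +2.

isothiocyanato(1,10-phenanthroline)(pyridine)cadmium(II) cyanoisothiocyanatocuprate(I)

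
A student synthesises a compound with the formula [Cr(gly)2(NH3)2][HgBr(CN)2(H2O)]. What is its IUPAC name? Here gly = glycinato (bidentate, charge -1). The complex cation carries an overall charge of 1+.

The complex cation is given as 1+; its ligand charges sum to -2, so Cr = +3.
A 1:1 salt means the anion carries the equal and opposite charge, 1−.
Anion: ligand charges sum to -3; for the ion to be 1−, Hg = +2.

diamminebis(glycinato)chromium(III) aquabromodicyanomercurate(II)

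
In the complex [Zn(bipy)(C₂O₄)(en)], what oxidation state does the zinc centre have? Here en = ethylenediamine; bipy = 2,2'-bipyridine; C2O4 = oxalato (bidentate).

+2

No counter-ion: the bracketed complex is neutral.
Ligand charges: 1×en neutral; 1×bipy neutral; 1×C2O4 = -2; sum -2.
Zn + (-2) = 0 ⇒ Zn is +2.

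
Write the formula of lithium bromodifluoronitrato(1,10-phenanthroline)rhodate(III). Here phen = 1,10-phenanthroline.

Ligands: 1 bromo (Br, -1), 1 nitrato (NO3, -1), 2 fluoro (F, -1), 1 1,10-phenanthroline (phen, neutral). Ligand charge sum = -4.
With Rh in oxidation state +3, the complex ion is [Rh...]^1−.
Charge balance with lithium (+1) requires 1 complex ion per 1 lithium.

Li[RhBrF2(NO3)(phen)]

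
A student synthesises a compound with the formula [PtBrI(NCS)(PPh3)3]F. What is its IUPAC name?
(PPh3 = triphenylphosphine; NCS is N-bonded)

bromoiodoisothiocyanatotris(triphenylphosphine)platinum(IV) fluoride

The 1 fluoride counter-ion carries a total charge of -1, so each complex ion is 1+.
Ligand charges: 3×triphenylphosphine (neutral), 1×iodo (-1 each), 1×bromo (-1 each), 1×isothiocyanato (-1 each); total -3. So Pt + (-3) = 1+, giving Pt = +4.
Ligands are named alphabetically: bromo before iodo before isothiocyanato before triphenylphosphine.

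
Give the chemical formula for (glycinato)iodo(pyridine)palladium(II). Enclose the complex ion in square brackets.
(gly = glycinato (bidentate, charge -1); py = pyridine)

Ligands: 1 iodo (I, -1), 1 glycinato (gly, -1), 1 pyridine (py, neutral). Ligand charge sum = -2.
With Pd in oxidation state +2, the complex ion is [Pd...].

[Pd(gly)I(py)]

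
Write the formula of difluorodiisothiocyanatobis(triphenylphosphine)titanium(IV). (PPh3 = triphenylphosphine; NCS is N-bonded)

[TiF2(NCS)2(PPh3)2]

Ligands: 2 fluoro (F, -1), 2 triphenylphosphine (PPh3, neutral), 2 isothiocyanato (NCS, -1). Ligand charge sum = -4.
With Ti in oxidation state +4, the complex ion is [Ti...].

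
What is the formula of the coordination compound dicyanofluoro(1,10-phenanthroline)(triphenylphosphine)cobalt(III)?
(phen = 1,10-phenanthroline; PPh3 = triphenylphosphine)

Ligands: 1 fluoro (F, -1), 1 1,10-phenanthroline (phen, neutral), 2 cyano (CN, -1), 1 triphenylphosphine (PPh3, neutral). Ligand charge sum = -3.
With Co in oxidation state +3, the complex ion is [Co...].

[Co(CN)2F(phen)(PPh3)]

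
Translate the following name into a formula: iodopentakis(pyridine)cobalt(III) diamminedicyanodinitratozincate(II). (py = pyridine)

[CoI(py)5][Zn(CN)2(NH3)2(NO3)2]

Cation [Co…]: ligand charges -1, Co(III) ⇒ ion charge 2+.
Anion [Zn…]: ligand charges -4, Zn(II) ⇒ ion charge 2−.
One 2+ cation balances one 2− anion.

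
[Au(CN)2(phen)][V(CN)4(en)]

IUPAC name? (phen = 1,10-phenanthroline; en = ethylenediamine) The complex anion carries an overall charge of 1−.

Both ions are complex: the cation is named first with the plain metal name, the anion second with the -ate form; each ion's ligands are alphabetised independently.
The complex anion is given as 1−; its ligand charges sum to -4, so V = +3.
A 1:1 salt means the cation carries the equal and opposite charge, 1+.
Cation: ligand charges sum to -2; for the ion to be 1+, Au = +3.

dicyano(1,10-phenanthroline)gold(III) tetracyano(ethylenediamine)vanadate(III)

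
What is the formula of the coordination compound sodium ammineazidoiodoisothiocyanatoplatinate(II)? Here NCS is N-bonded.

Na[PtI(N3)(NCS)(NH3)]

Ligands: 1 iodo (I, -1), 1 azido (N3, -1), 1 ammine (NH3, neutral), 1 isothiocyanato (NCS, -1). Ligand charge sum = -3.
With Pt in oxidation state +2, the complex ion is [Pt...]^1−.
Charge balance with sodium (+1) requires 1 complex ion per 1 sodium.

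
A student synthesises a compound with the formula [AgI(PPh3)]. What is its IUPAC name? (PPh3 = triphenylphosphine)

iodo(triphenylphosphine)silver(I)

There is no counter-ion, so the complex is neutral overall.
Ligand charges: 1×iodo (-1 each), 1×triphenylphosphine (neutral); total -1. So Ag + (-1) = 0, giving Ag = +1.
Ligands are named alphabetically: iodo before triphenylphosphine.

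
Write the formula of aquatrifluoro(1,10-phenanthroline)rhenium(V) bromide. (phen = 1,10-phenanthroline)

Ligands: 1 aqua (H2O, neutral), 1 1,10-phenanthroline (phen, neutral), 3 fluoro (F, -1). Ligand charge sum = -3.
With Re in oxidation state +5, the complex ion is [Re...]^2+.
Charge balance with bromide (-1) requires 1 complex ion per 2 bromide.

[ReF3(H2O)(phen)]Br2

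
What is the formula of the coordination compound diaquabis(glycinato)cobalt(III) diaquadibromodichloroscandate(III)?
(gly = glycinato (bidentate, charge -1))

[Co(gly)2(H2O)2][ScBr2Cl2(H2O)2]

Cation [Co…]: ligand charges -2, Co(III) ⇒ ion charge 1+.
Anion [Sc…]: ligand charges -4, Sc(III) ⇒ ion charge 1−.
One 1+ cation balances one 1− anion.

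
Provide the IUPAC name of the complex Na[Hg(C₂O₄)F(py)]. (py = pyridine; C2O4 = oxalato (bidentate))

The 1 sodium counter-ion carries a total charge of +1, so each complex ion is 1−.
Ligand charges: 1×fluoro (-1 each), 1×pyridine (neutral), 1×oxalato (-2 each); total -3. So Hg + (-3) = 1−, giving Hg = +2.
Ligands are named alphabetically: fluoro before oxalato before pyridine.
The complex ion is anionic, so mercury takes the -ate form mercurate(II).

sodium fluorooxalato(pyridine)mercurate(II)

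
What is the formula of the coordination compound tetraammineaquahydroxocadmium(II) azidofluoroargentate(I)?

Cation [Cd…]: ligand charges -1, Cd(II) ⇒ ion charge 1+.
Anion [Ag…]: ligand charges -2, Ag(I) ⇒ ion charge 1−.

[Cd(H2O)(NH3)4(OH)][AgF(N3)]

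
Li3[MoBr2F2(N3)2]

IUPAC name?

The 3 lithium counter-ions carry a total charge of +3, so each complex ion is 3−.
Ligand charges: 2×fluoro (-1 each), 2×azido (-1 each), 2×bromo (-1 each); total -6. So Mo + (-6) = 3−, giving Mo = +3.
Ligands are named alphabetically: azido before bromo before fluoro.
The complex ion is anionic, so molybdenum takes the -ate form molybdate(III).

lithium diazidodibromodifluoromolybdate(III)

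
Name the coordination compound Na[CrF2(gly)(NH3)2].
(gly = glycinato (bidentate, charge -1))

sodium diamminedifluoro(glycinato)chromate(II)

The 1 sodium counter-ion carries a total charge of +1, so each complex ion is 1−.
Ligand charges: 1×glycinato (-1 each), 2×ammine (neutral), 2×fluoro (-1 each); total -3. So Cr + (-3) = 1−, giving Cr = +2.
The complex ion is anionic, so chromium takes the -ate form chromate(II).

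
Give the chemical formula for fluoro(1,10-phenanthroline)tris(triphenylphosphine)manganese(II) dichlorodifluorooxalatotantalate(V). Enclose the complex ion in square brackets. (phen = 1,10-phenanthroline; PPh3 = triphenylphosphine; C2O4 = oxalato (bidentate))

[MnF(phen)(PPh3)3][Ta(C2O4)Cl2F2]

Cation [Mn…]: ligand charges -1, Mn(II) ⇒ ion charge 1+.
Anion [Ta…]: ligand charges -6, Ta(V) ⇒ ion charge 1−.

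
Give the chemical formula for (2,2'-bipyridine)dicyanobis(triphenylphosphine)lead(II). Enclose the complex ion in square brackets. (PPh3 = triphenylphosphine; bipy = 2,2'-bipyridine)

[Pb(bipy)(CN)2(PPh3)2]

Ligands: 2 triphenylphosphine (PPh3, neutral), 1 2,2'-bipyridine (bipy, neutral), 2 cyano (CN, -1). Ligand charge sum = -2.
With Pb in oxidation state +2, the complex ion is [Pb...].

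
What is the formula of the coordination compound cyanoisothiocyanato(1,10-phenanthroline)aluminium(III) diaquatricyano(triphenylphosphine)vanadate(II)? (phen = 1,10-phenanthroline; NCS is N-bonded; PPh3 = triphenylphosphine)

[Al(CN)(NCS)(phen)][V(CN)3(H2O)2(PPh3)]

Cation [Al…]: ligand charges -2, Al(III) ⇒ ion charge 1+.
Anion [V…]: ligand charges -3, V(II) ⇒ ion charge 1−.
One 1+ cation balances one 1− anion.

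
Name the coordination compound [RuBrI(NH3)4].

There is no counter-ion, so the complex is neutral overall.
Ligand charges: 1×iodo (-1 each), 4×ammine (neutral), 1×bromo (-1 each); total -2. So Ru + (-2) = 0, giving Ru = +2.
Ligands are named alphabetically: ammine before bromo before iodo.

tetraamminebromoiodoruthenium(II)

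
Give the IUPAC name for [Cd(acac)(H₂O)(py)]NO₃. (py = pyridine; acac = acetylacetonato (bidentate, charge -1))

The 1 nitrate counter-ion carries a total charge of -1, so each complex ion is 1+.
Ligand charges: 1×aqua (neutral), 1×pyridine (neutral), 1×acetylacetonato (-1 each); total -1. So Cd + (-1) = 1+, giving Cd = +2.
Ligands are named alphabetically: acetylacetonato before aqua before pyridine.

(acetylacetonato)aqua(pyridine)cadmium(II) nitrate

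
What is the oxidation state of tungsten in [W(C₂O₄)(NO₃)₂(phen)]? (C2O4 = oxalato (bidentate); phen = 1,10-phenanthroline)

No counter-ion: the bracketed complex is neutral.
Ligand charges: 2×NO3 = -2; 1×C2O4 = -2; 1×phen neutral; sum -4.
W + (-4) = 0 ⇒ W is +4.

+4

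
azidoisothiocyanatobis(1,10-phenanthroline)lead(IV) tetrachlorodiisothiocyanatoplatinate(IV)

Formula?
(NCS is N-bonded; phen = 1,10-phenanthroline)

Cation [Pb…]: ligand charges -2, Pb(IV) ⇒ ion charge 2+.
Anion [Pt…]: ligand charges -6, Pt(IV) ⇒ ion charge 2−.
One 2+ cation balances one 2− anion.

[Pb(N3)(NCS)(phen)2][PtCl4(NCS)2]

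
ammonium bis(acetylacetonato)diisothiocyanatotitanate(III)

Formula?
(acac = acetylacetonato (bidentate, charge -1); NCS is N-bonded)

NH4[Ti(acac)2(NCS)2]

Ligands: 2 acetylacetonato (acac, -1), 2 isothiocyanato (NCS, -1). Ligand charge sum = -4.
With Ti in oxidation state +3, the complex ion is [Ti...]^1−.
Charge balance with ammonium (+1) requires 1 complex ion per 1 ammonium.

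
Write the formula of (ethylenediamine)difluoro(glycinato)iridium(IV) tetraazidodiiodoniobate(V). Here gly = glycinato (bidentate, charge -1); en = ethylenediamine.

[Ir(en)F2(gly)][NbI2(N3)4]

Cation [Ir…]: ligand charges -3, Ir(IV) ⇒ ion charge 1+.
Anion [Nb…]: ligand charges -6, Nb(V) ⇒ ion charge 1−.
One 1+ cation balances one 1− anion.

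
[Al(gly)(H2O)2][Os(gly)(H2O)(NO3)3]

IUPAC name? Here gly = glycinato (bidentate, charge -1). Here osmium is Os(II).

Both ions are complex: the cation is named first with the plain metal name, the anion second with the -ate form; each ion's ligands are alphabetised independently.
Os is given as +2; the anion's ligand charges sum to -4, so the complex anion is 2−.
A 1:1 salt means the cation carries the equal and opposite charge, 2+.
Cation: ligand charges sum to -1; for the ion to be 2+, Al = +3.

diaqua(glycinato)aluminium(III) aqua(glycinato)trinitratoosmate(II)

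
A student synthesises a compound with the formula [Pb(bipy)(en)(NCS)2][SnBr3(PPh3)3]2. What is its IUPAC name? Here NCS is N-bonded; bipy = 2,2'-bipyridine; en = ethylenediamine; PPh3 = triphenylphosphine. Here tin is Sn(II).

(2,2'-bipyridine)(ethylenediamine)diisothiocyanatolead(IV) tribromotris(triphenylphosphine)stannate(II)

Sn is given as +2; the anion's ligand charges sum to -3, so the complex anion is 1−.
With 2 anions per cation, the cation must be 2×1 = 2+.
Cation: ligand charges sum to -2; for the ion to be 2+, Pb = +4.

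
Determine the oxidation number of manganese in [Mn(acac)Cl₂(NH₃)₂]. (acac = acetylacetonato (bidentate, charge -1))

No counter-ion: the bracketed complex is neutral.
Ligand charges: 2×Cl = -2; 2×NH3 neutral; 1×acac = -1; sum -3.
Mn + (-3) = 0 ⇒ Mn is +3.

+3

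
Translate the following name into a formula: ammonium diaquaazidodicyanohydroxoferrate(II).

Ligands: 2 aqua (H2O, neutral), 2 cyano (CN, -1), 1 hydroxo (OH, -1), 1 azido (N3, -1). Ligand charge sum = -4.
With Fe in oxidation state +2, the complex ion is [Fe...]^2−.
Charge balance with ammonium (+1) requires 1 complex ion per 2 ammonium.

(NH4)2[Fe(CN)2(H2O)2(N3)(OH)]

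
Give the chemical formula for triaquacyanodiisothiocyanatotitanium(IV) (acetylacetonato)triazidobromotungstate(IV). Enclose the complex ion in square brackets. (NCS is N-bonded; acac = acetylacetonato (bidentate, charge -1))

Cation [Ti…]: ligand charges -3, Ti(IV) ⇒ ion charge 1+.
Anion [W…]: ligand charges -5, W(IV) ⇒ ion charge 1−.
One 1+ cation balances one 1− anion.

[Ti(CN)(H2O)3(NCS)2][W(acac)Br(N3)3]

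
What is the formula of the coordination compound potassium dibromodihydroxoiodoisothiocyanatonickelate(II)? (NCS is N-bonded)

Ligands: 2 hydroxo (OH, -1), 1 isothiocyanato (NCS, -1), 2 bromo (Br, -1), 1 iodo (I, -1). Ligand charge sum = -6.
With Ni in oxidation state +2, the complex ion is [Ni...]^4−.
Charge balance with potassium (+1) requires 1 complex ion per 4 potassium.

K4[NiBr2I(NCS)(OH)2]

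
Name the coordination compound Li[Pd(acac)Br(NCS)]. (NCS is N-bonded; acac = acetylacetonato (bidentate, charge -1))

lithium (acetylacetonato)bromoisothiocyanatopalladate(II)

The 1 lithium counter-ion carries a total charge of +1, so each complex ion is 1−.
Ligand charges: 1×isothiocyanato (-1 each), 1×bromo (-1 each), 1×acetylacetonato (-1 each); total -3. So Pd + (-3) = 1−, giving Pd = +2.
Ligands are named alphabetically: acetylacetonato before bromo before isothiocyanato.
The complex ion is anionic, so palladium takes the -ate form palladate(II).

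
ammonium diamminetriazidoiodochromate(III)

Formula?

NH4[CrI(N3)3(NH3)2]

Ligands: 2 ammine (NH3, neutral), 3 azido (N3, -1), 1 iodo (I, -1). Ligand charge sum = -4.
Charge balance with ammonium (+1) requires 1 complex ion per 1 ammonium.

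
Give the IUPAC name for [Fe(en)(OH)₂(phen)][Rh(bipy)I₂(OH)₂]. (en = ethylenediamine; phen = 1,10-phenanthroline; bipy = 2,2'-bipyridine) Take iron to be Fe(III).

Fe is given as +3; the cation's ligand charges sum to -2, so the complex cation is 1+.
A 1:1 salt means the anion carries the equal and opposite charge, 1−.
Anion: ligand charges sum to -4; for the ion to be 1−, Rh = +3.

(ethylenediamine)dihydroxo(1,10-phenanthroline)iron(III) (2,2'-bipyridine)dihydroxodiiodorhodate(III)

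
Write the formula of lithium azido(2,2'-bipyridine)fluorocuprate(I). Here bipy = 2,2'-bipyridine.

Li[Cu(bipy)F(N3)]

Ligands: 1 azido (N3, -1), 1 2,2'-bipyridine (bipy, neutral), 1 fluoro (F, -1). Ligand charge sum = -2.
With Cu in oxidation state +1, the complex ion is [Cu...]^1−.
Charge balance with lithium (+1) requires 1 complex ion per 1 lithium.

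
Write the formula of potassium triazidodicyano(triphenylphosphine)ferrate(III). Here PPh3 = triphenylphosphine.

K2[Fe(CN)2(N3)3(PPh3)]

Ligands: 3 azido (N3, -1), 1 triphenylphosphine (PPh3, neutral), 2 cyano (CN, -1). Ligand charge sum = -5.
With Fe in oxidation state +3, the complex ion is [Fe...]^2−.
Charge balance with potassium (+1) requires 1 complex ion per 2 potassium.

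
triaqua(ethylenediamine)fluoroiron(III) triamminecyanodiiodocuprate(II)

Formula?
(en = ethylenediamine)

Cation [Fe…]: ligand charges -1, Fe(III) ⇒ ion charge 2+.
Anion [Cu…]: ligand charges -3, Cu(II) ⇒ ion charge 1−.
One 2+ cation requires 2 of the 1− anion.

[Fe(en)F(H2O)3][Cu(CN)I2(NH3)3]2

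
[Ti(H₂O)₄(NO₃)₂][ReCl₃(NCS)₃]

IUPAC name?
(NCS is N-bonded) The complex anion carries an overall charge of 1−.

tetraaquadinitratotitanium(III) trichlorotriisothiocyanatorhenate(V)

The complex anion is given as 1−; its ligand charges sum to -6, so Re = +5.
A 1:1 salt means the cation carries the equal and opposite charge, 1+.
Cation: ligand charges sum to -2; for the ion to be 1+, Ti = +3.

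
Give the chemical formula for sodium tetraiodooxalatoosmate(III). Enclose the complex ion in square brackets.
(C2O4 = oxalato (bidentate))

Na3[Os(C2O4)I4]

Ligands: 4 iodo (I, -1), 1 oxalato (C2O4, -2). Ligand charge sum = -6.
Charge balance with sodium (+1) requires 1 complex ion per 3 sodium.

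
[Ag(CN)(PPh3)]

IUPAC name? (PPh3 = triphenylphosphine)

cyano(triphenylphosphine)silver(I)

There is no counter-ion, so the complex is neutral overall.
Ligand charges: 1×triphenylphosphine (neutral), 1×cyano (-1 each); total -1. So Ag + (-1) = 0, giving Ag = +1.
Ligands are named alphabetically: cyano before triphenylphosphine.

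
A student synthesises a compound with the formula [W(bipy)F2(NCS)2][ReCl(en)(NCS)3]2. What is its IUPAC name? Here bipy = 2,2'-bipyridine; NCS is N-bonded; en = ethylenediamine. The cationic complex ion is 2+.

(2,2'-bipyridine)difluorodiisothiocyanatotungsten(VI) chloro(ethylenediamine)triisothiocyanatorhenate(III)

The complex cation is given as 2+; its ligand charges sum to -4, so W = +6.
With 2 anions per cation, each anion must be 2/2 = 1−.
Anion: ligand charges sum to -4; for the ion to be 1−, Re = +3.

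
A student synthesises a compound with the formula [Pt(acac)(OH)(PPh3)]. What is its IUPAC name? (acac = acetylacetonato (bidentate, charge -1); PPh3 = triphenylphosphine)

There is no counter-ion, so the complex is neutral overall.
Ligand charges: 1×hydroxo (-1 each), 1×acetylacetonato (-1 each), 1×triphenylphosphine (neutral); total -2. So Pt + (-2) = 0, giving Pt = +2.
Ligands are named alphabetically: acetylacetonato before hydroxo before triphenylphosphine.

(acetylacetonato)hydroxo(triphenylphosphine)platinum(II)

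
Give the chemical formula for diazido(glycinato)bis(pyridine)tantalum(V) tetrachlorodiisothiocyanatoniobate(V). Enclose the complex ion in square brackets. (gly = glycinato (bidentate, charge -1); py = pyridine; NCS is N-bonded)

Cation [Ta…]: ligand charges -3, Ta(V) ⇒ ion charge 2+.
Anion [Nb…]: ligand charges -6, Nb(V) ⇒ ion charge 1−.

[Ta(gly)(N3)2(py)2][NbCl4(NCS)2]2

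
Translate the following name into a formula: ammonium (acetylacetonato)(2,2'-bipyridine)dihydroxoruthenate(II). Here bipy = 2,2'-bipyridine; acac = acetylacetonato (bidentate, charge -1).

Ligands: 2 hydroxo (OH, -1), 1 2,2'-bipyridine (bipy, neutral), 1 acetylacetonato (acac, -1). Ligand charge sum = -3.
With Ru in oxidation state +2, the complex ion is [Ru...]^1−.
Charge balance with ammonium (+1) requires 1 complex ion per 1 ammonium.

NH4[Ru(acac)(bipy)(OH)2]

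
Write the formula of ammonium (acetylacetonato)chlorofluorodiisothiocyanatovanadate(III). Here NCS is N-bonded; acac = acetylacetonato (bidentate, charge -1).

(NH4)2[V(acac)ClF(NCS)2]

Ligands: 1 fluoro (F, -1), 2 isothiocyanato (NCS, -1), 1 acetylacetonato (acac, -1), 1 chloro (Cl, -1). Ligand charge sum = -5.
With V in oxidation state +3, the complex ion is [V...]^2−.
Charge balance with ammonium (+1) requires 1 complex ion per 2 ammonium.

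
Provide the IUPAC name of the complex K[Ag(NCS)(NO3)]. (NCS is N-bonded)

The 1 potassium counter-ion carries a total charge of +1, so each complex ion is 1−.
Ligand charges: 1×isothiocyanato (-1 each), 1×nitrato (-1 each); total -2. So Ag + (-2) = 1−, giving Ag = +1.
Ligands are named alphabetically: isothiocyanato before nitrato.
The complex ion is anionic, so silver takes the -ate form argentate(I).

potassium isothiocyanatonitratoargentate(I)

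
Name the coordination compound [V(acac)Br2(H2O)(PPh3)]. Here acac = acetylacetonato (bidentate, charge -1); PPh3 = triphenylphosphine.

There is no counter-ion, so the complex is neutral overall.
Ligand charges: 2×bromo (-1 each), 1×acetylacetonato (-1 each), 1×triphenylphosphine (neutral), 1×aqua (neutral); total -3. So V + (-3) = 0, giving V = +3.
Ligands are named alphabetically: acetylacetonato before aqua before bromo before triphenylphosphine.

(acetylacetonato)aquadibromo(triphenylphosphine)vanadium(III)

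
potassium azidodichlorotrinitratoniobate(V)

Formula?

Ligands: 1 azido (N3, -1), 2 chloro (Cl, -1), 3 nitrato (NO3, -1). Ligand charge sum = -6.
With Nb in oxidation state +5, the complex ion is [Nb...]^1−.
Charge balance with potassium (+1) requires 1 complex ion per 1 potassium.

K[NbCl2(N3)(NO3)3]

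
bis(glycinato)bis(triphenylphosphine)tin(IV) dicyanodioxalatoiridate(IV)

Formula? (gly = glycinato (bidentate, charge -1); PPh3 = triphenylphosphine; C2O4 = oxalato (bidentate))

Cation [Sn…]: ligand charges -2, Sn(IV) ⇒ ion charge 2+.
Anion [Ir…]: ligand charges -6, Ir(IV) ⇒ ion charge 2−.
One 2+ cation balances one 2− anion.

[Sn(gly)2(PPh3)2][Ir(C2O4)2(CN)2]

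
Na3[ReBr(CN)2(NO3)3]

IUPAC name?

sodium bromodicyanotrinitratorhenate(III)

The 3 sodium counter-ions carry a total charge of +3, so each complex ion is 3−.
Ligand charges: 3×nitrato (-1 each), 2×cyano (-1 each), 1×bromo (-1 each); total -6. So Re + (-6) = 3−, giving Re = +3.
The complex ion is anionic, so rhenium takes the -ate form rhenate(III).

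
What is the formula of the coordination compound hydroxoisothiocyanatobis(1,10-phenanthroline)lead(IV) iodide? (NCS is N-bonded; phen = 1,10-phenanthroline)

Ligands: 1 isothiocyanato (NCS, -1), 1 hydroxo (OH, -1), 2 1,10-phenanthroline (phen, neutral). Ligand charge sum = -2.
Charge balance with iodide (-1) requires 1 complex ion per 2 iodide.

[Pb(NCS)(OH)(phen)2]I2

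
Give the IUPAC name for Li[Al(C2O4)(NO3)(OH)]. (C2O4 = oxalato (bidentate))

lithium hydroxonitratooxalatoaluminate(III)

The 1 lithium counter-ion carries a total charge of +1, so each complex ion is 1−.
Ligand charges: 1×hydroxo (-1 each), 1×nitrato (-1 each), 1×oxalato (-2 each); total -4. So Al + (-4) = 1−, giving Al = +3.
Ligands are named alphabetically: hydroxo before nitrato before oxalato.
The complex ion is anionic, so aluminium takes the -ate form aluminate(III).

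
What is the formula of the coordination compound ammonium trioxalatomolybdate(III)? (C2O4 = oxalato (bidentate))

(NH4)3[Mo(C2O4)3]

Ligands: 3 oxalato (C2O4, -2). Ligand charge sum = -6.
Charge balance with ammonium (+1) requires 1 complex ion per 3 ammonium.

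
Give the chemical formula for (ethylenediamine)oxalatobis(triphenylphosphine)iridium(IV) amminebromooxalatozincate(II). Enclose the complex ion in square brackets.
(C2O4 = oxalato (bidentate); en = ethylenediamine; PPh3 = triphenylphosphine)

[Ir(C2O4)(en)(PPh3)2][ZnBr(C2O4)(NH3)]2

Cation [Ir…]: ligand charges -2, Ir(IV) ⇒ ion charge 2+.
Anion [Zn…]: ligand charges -3, Zn(II) ⇒ ion charge 1−.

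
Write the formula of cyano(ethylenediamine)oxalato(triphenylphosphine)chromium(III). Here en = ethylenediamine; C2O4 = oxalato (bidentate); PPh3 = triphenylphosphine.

[Cr(C2O4)(CN)(en)(PPh3)]

Ligands: 1 ethylenediamine (en, neutral), 1 oxalato (C2O4, -2), 1 cyano (CN, -1), 1 triphenylphosphine (PPh3, neutral). Ligand charge sum = -3.
With Cr in oxidation state +3, the complex ion is [Cr...].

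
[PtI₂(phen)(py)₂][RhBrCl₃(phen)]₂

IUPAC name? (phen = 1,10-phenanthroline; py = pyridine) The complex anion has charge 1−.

The complex anion is given as 1−; its ligand charges sum to -4, so Rh = +3.
With 2 anions per cation, the cation must be 2×1 = 2+.
Cation: ligand charges sum to -2; for the ion to be 2+, Pt = +4.

diiodo(1,10-phenanthroline)bis(pyridine)platinum(IV) bromotrichloro(1,10-phenanthroline)rhodate(III)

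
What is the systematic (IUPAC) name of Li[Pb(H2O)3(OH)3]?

The 1 lithium counter-ion carries a total charge of +1, so each complex ion is 1−.
Ligand charges: 3×hydroxo (-1 each), 3×aqua (neutral); total -3. So Pb + (-3) = 1−, giving Pb = +2.
Ligands are named alphabetically: aqua before hydroxo.
The complex ion is anionic, so lead takes the -ate form plumbate(II).

lithium triaquatrihydroxoplumbate(II)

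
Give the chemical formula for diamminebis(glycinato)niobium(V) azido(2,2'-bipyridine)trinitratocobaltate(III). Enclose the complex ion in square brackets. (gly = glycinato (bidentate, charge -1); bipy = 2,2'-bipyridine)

[Nb(gly)2(NH3)2][Co(bipy)(N3)(NO3)3]3

Cation [Nb…]: ligand charges -2, Nb(V) ⇒ ion charge 3+.
Anion [Co…]: ligand charges -4, Co(III) ⇒ ion charge 1−.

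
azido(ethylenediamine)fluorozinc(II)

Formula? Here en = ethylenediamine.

[Zn(en)F(N3)]

Ligands: 1 ethylenediamine (en, neutral), 1 fluoro (F, -1), 1 azido (N3, -1). Ligand charge sum = -2.
With Zn in oxidation state +2, the complex ion is [Zn...].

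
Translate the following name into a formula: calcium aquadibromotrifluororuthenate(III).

Ca[RuBr2F3(H2O)]

Ligands: 3 fluoro (F, -1), 2 bromo (Br, -1), 1 aqua (H2O, neutral). Ligand charge sum = -5.
Charge balance with calcium (+2) requires 1 complex ion per 1 calcium.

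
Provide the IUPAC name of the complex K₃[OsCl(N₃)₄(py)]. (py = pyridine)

The 3 potassium counter-ions carry a total charge of +3, so each complex ion is 3−.
Ligand charges: 1×chloro (-1 each), 1×pyridine (neutral), 4×azido (-1 each); total -5. So Os + (-5) = 3−, giving Os = +2.
The complex ion is anionic, so osmium takes the -ate form osmate(II).

potassium tetraazidochloro(pyridine)osmate(II)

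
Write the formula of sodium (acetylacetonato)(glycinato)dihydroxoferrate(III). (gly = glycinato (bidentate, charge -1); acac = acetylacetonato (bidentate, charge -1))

Na[Fe(acac)(gly)(OH)2]

Ligands: 2 hydroxo (OH, -1), 1 glycinato (gly, -1), 1 acetylacetonato (acac, -1). Ligand charge sum = -4.
Charge balance with sodium (+1) requires 1 complex ion per 1 sodium.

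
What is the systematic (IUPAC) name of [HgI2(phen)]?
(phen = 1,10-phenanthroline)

diiodo(1,10-phenanthroline)mercury(II)

There is no counter-ion, so the complex is neutral overall.
Ligand charges: 2×iodo (-1 each), 1×1,10-phenanthroline (neutral); total -2. So Hg + (-2) = 0, giving Hg = +2.
Ligands are named alphabetically: iodo before phenanthroline.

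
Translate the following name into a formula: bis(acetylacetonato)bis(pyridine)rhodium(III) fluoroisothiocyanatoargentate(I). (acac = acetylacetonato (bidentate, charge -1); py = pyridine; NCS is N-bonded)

Cation [Rh…]: ligand charges -2, Rh(III) ⇒ ion charge 1+.
Anion [Ag…]: ligand charges -2, Ag(I) ⇒ ion charge 1−.
One 1+ cation balances one 1− anion.

[Rh(acac)2(py)2][AgF(NCS)]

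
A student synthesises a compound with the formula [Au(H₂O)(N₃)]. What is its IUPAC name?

aquaazidogold(I)

There is no counter-ion, so the complex is neutral overall.
Ligand charges: 1×azido (-1 each), 1×aqua (neutral); total -1. So Au + (-1) = 0, giving Au = +1.
Ligands are named alphabetically: aqua before azido.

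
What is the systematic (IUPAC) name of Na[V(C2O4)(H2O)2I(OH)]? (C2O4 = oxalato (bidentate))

The 1 sodium counter-ion carries a total charge of +1, so each complex ion is 1−.
Ligand charges: 1×iodo (-1 each), 1×hydroxo (-1 each), 2×aqua (neutral), 1×oxalato (-2 each); total -4. So V + (-4) = 1−, giving V = +3.
The complex ion is anionic, so vanadium takes the -ate form vanadate(III).

sodium diaquahydroxoiodooxalatovanadate(III)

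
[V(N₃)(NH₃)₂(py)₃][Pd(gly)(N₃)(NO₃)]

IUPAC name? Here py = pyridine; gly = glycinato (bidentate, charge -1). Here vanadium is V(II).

diammineazidotris(pyridine)vanadium(II) azido(glycinato)nitratopalladate(II)

Both ions are complex: the cation is named first with the plain metal name, the anion second with the -ate form; each ion's ligands are alphabetised independently.
V is given as +2; the cation's ligand charges sum to -1, so the complex cation is 1+.
A 1:1 salt means the anion carries the equal and opposite charge, 1−.
Anion: ligand charges sum to -3; for the ion to be 1−, Pd = +2.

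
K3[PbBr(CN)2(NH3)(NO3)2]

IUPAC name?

The 3 potassium counter-ions carry a total charge of +3, so each complex ion is 3−.
Ligand charges: 1×ammine (neutral), 2×nitrato (-1 each), 2×cyano (-1 each), 1×bromo (-1 each); total -5. So Pb + (-5) = 3−, giving Pb = +2.
Ligands are named alphabetically: ammine before bromo before cyano before nitrato.
The complex ion is anionic, so lead takes the -ate form plumbate(II).

potassium amminebromodicyanodinitratoplumbate(II)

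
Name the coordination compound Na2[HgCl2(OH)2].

sodium dichlorodihydroxomercurate(II)

The 2 sodium counter-ions carry a total charge of +2, so each complex ion is 2−.
Ligand charges: 2×hydroxo (-1 each), 2×chloro (-1 each); total -4. So Hg + (-4) = 2−, giving Hg = +2.
Ligands are named alphabetically: chloro before hydroxo.
The complex ion is anionic, so mercury takes the -ate form mercurate(II).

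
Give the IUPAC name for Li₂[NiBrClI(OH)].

The 2 lithium counter-ions carry a total charge of +2, so each complex ion is 2−.
Ligand charges: 1×hydroxo (-1 each), 1×bromo (-1 each), 1×iodo (-1 each), 1×chloro (-1 each); total -4. So Ni + (-4) = 2−, giving Ni = +2.
Ligands are named alphabetically: bromo before chloro before hydroxo before iodo.
The complex ion is anionic, so nickel takes the -ate form nickelate(II).

lithium bromochlorohydroxoiodonickelate(II)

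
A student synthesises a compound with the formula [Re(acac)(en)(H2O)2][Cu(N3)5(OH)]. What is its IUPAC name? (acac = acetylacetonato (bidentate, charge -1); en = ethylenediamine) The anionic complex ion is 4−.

(acetylacetonato)diaqua(ethylenediamine)rhenium(V) pentaazidohydroxocuprate(II)

Both ions are complex: the cation is named first with the plain metal name, the anion second with the -ate form; each ion's ligands are alphabetised independently.
The complex anion is given as 4−; its ligand charges sum to -6, so Cu = +2.
A 1:1 salt means the cation carries the equal and opposite charge, 4+.
Cation: ligand charges sum to -1; for the ion to be 4+, Re = +5.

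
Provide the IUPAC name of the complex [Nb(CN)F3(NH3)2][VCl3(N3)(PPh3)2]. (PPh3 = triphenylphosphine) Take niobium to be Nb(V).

diamminecyanotrifluoroniobium(V) azidotrichlorobis(triphenylphosphine)vanadate(III)

Nb is given as +5; the cation's ligand charges sum to -4, so the complex cation is 1+.
A 1:1 salt means the anion carries the equal and opposite charge, 1−.
Anion: ligand charges sum to -4; for the ion to be 1−, V = +3.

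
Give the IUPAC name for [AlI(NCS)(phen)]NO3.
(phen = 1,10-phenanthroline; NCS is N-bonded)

The 1 nitrate counter-ion carries a total charge of -1, so each complex ion is 1+.
Ligand charges: 1×1,10-phenanthroline (neutral), 1×iodo (-1 each), 1×isothiocyanato (-1 each); total -2. So Al + (-2) = 1+, giving Al = +3.
Ligands are named alphabetically: iodo before isothiocyanato before phenanthroline.

iodoisothiocyanato(1,10-phenanthroline)aluminium(III) nitrate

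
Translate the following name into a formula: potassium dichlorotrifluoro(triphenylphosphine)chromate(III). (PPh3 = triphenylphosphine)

Ligands: 2 chloro (Cl, -1), 1 triphenylphosphine (PPh3, neutral), 3 fluoro (F, -1). Ligand charge sum = -5.
With Cr in oxidation state +3, the complex ion is [Cr...]^2−.
Charge balance with potassium (+1) requires 1 complex ion per 2 potassium.

K2[CrCl2F3(PPh3)]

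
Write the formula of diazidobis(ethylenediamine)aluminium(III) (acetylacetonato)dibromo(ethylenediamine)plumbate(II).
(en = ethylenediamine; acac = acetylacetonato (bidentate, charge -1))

Cation [Al…]: ligand charges -2, Al(III) ⇒ ion charge 1+.
Anion [Pb…]: ligand charges -3, Pb(II) ⇒ ion charge 1−.
One 1+ cation balances one 1− anion.

[Al(en)2(N3)2][Pb(acac)Br2(en)]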